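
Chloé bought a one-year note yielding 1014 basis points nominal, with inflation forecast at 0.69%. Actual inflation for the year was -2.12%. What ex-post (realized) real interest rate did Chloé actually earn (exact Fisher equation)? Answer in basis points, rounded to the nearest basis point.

1253 basis points

Ex-post: (1 + 0.1014)/(1 − 0.0212) − 1 = 12.5255%
So the realized real rate is 1253 basis points.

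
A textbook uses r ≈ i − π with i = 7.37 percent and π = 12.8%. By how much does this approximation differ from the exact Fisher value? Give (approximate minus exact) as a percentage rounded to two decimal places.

-0.62%

Approximate: r ≈ 7.370% − 12.800% = -5.4300%
Exact: (1 + 0.0737)/(1 + 0.1280) − 1 = -4.8138%
Error = -5.4300% − (-4.8138%) = -0.6162% → -0.62%.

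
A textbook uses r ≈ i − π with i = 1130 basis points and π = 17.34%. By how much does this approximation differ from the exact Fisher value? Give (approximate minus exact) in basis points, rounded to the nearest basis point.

Approximate: r ≈ 11.300% − 17.340% = -6.0400%
Exact: (1 + 0.1130)/(1 + 0.1734) − 1 = -5.1474%
Error = -6.0400% − (-5.1474%) = -0.8926% → -89 basis points.

-89 basis points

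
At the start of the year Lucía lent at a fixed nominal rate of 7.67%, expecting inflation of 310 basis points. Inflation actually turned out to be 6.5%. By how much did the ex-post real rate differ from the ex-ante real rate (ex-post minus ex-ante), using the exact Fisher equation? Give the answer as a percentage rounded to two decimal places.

Ex-ante: (1 + 0.0767)/(1 + 0.0310) − 1 = 4.4326%
Ex-post: (1 + 0.0767)/(1 + 0.0650) − 1 = 1.0986%
Difference (ex-post − ex-ante) = -3.3340% → -3.33%.

-3.33%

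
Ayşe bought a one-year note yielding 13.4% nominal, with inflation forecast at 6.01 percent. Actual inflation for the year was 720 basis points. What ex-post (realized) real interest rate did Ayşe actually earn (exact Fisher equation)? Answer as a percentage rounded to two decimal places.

5.78%

Ex-post: (1 + 0.1340)/(1 + 0.0720) − 1 = 5.7836%
So the realized real rate is 5.78%.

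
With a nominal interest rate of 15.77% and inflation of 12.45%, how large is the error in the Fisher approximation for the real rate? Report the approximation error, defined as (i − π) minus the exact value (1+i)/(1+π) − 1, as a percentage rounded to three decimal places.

0.368%

Approximate: r ≈ 15.770% − 12.450% = 3.3200%
Exact: (1 + 0.1577)/(1 + 0.1245) − 1 = 2.9524%
Error = 3.3200% − 2.9524% = 0.3676% → 0.368%.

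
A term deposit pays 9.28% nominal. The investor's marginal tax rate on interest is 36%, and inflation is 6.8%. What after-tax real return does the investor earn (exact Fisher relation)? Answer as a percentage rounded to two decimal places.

-0.81%

After-tax nominal return = 9.28% × (1 − 0.36) = 5.9392%.
1 + r = 1.059392 / 1.06800 = 0.991940
After-tax real rate = 0.991940 − 1 → -0.81%.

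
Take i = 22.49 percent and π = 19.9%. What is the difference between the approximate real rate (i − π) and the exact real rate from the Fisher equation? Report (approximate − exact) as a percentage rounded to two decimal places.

0.43%

Approximate: r ≈ 22.490% − 19.900% = 2.5900%
Exact: (1 + 0.2249)/(1 + 0.1990) − 1 = 2.1601%
Error = 2.5900% − 2.1601% = 0.4299% → 0.43%.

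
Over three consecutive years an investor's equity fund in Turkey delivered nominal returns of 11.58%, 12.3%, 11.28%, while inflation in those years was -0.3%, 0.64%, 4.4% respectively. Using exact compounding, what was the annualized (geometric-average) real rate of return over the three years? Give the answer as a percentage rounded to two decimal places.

Nominal growth factor = 1.1158 × 1.1230 × 1.1128 = 1.39438670
Price-level growth factor = 0.9970 × 1.0064 × 1.0440 = 1.04752956
Real growth factor = 1.39438670 / 1.04752956 = 1.33111919
Annualized real rate = 1.33111919^(1/3) − 1 = 10.0033% → 10.00%.

10.00%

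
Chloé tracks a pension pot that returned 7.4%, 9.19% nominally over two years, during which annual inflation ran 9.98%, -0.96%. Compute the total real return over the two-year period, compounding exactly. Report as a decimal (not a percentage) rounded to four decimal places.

Nominal growth factor = 1.0740 × 1.0919 = 1.172701
Price-level growth factor = 1.0998 × 0.9904 = 1.089242
Real growth factor = 1.172701 / 1.089242 = 1.076621
Total real return = 1.076621 − 1 → 0.0766.

0.0766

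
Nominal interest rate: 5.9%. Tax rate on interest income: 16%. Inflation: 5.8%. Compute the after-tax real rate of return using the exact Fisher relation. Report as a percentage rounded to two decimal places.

After-tax nominal return = 5.9% × (1 − 0.16) = 4.9560%.
1 + r = 1.04956 / 1.05800 = 0.992023
After-tax real rate = 0.992023 − 1 → -0.80%.

-0.80%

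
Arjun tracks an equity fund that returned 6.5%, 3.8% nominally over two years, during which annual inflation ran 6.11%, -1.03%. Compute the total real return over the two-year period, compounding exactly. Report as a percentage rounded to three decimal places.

Nominal growth factor = 1.0650 × 1.0380 = 1.105470
Price-level growth factor = 1.0611 × 0.9897 = 1.050171
Real growth factor = 1.105470 / 1.050171 = 1.052657
Total real return = 1.052657 − 1 → 5.266%.

5.266%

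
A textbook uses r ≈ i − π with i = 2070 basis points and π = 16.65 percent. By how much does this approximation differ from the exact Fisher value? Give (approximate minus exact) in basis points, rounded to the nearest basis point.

58 basis points

Approximate: r ≈ 20.700% − 16.650% = 4.0500%
Exact: (1 + 0.2070)/(1 + 0.1665) − 1 = 3.4719%
Error = 4.0500% − 3.4719% = 0.5781% → 58 basis points.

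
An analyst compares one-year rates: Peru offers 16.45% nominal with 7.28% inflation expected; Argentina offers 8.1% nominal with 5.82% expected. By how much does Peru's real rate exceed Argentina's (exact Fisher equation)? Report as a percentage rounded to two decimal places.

Peru: (1 + 0.1645)/(1 + 0.0728) − 1 = 8.5477%
Argentina: (1 + 0.0810)/(1 + 0.0582) − 1 = 2.1546%
Differential = 8.5477% − 2.1546% = 6.3931% → 6.39%.

6.39%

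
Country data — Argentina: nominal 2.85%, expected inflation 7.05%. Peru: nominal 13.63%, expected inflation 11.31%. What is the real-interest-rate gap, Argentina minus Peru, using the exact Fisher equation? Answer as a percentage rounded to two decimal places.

-6.01%

Argentina: (1 + 0.0285)/(1 + 0.0705) − 1 = -3.9234%
Peru: (1 + 0.1363)/(1 + 0.1131) − 1 = 2.0843%
Differential = -3.9234% − 2.0843% = -6.0077% → -6.01%.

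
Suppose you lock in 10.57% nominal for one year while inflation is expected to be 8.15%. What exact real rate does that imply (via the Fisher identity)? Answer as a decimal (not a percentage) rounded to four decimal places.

0.0224

By the Fisher identity, 1 + r = (1 + i)/(1 + π).
1 + r = 1.10570 / 1.08150 = 1.022376
r = 1.022376 − 1 = 2.2376%, i.e. 0.0224.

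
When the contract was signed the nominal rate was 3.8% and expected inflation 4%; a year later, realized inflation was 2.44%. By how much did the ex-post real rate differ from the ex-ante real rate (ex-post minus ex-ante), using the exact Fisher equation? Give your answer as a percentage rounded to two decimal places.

1.52%

Ex-ante: (1 + 0.0380)/(1 + 0.0400) − 1 = -0.1923%
Ex-post: (1 + 0.0380)/(1 + 0.0244) − 1 = 1.3276%
Difference (ex-post − ex-ante) = 1.5199% → 1.52%.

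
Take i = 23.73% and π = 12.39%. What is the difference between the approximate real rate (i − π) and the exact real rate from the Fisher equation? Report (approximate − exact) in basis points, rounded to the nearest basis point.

Approximate: r ≈ 23.730% − 12.390% = 11.3400%
Exact: (1 + 0.2373)/(1 + 0.1239) − 1 = 10.0899%
Error = 11.3400% − 10.0899% = 1.2501% → 125 basis points.

125 basis points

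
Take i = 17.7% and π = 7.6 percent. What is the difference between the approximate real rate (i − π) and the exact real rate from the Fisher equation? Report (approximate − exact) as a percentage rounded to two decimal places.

Approximate: r ≈ 17.700% − 7.600% = 10.1000%
Exact: (1 + 0.1770)/(1 + 0.0760) − 1 = 9.3866%
Error = 10.1000% − 9.3866% = 0.7134% → 0.71%.

0.71%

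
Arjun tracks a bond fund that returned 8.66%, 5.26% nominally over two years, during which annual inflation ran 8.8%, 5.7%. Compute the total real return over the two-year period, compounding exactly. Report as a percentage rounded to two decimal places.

Compound the nominal returns: 1.0866 × 1.0526 = 1.143755.
Compound inflation: 1.0880 × 1.0570 = 1.150016.
Deflate: 1.143755 / 1.150016 = 0.994556.
Total real return = 0.994556 − 1 → -0.54%.

-0.54%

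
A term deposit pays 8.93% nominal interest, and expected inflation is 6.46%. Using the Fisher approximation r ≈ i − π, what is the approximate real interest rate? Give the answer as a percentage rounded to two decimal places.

2.47%

r ≈ i − π = 8.93% − 6.46% = 2.47%.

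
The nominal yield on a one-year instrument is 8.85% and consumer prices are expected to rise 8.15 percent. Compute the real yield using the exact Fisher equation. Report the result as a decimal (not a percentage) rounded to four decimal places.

1 + r = 1.08850 / 1.08150 = 1.006472
r = 1.006472 − 1 = 0.6472%, i.e. 0.0065.

0.0065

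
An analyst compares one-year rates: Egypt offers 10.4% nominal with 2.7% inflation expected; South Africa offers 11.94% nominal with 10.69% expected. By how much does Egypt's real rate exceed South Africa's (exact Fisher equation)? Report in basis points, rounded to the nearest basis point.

637 basis points

Egypt: (1 + 0.1040)/(1 + 0.0270) − 1 = 7.4976%
South Africa: (1 + 0.1194)/(1 + 0.1069) − 1 = 1.1293%
Differential = 7.4976% − 1.1293% = 6.3683% → 637 basis points.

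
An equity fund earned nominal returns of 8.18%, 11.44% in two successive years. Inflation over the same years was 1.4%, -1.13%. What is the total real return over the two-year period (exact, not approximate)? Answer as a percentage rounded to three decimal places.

Nominal growth factor = 1.0818 × 1.1144 = 1.205558
Price-level growth factor = 1.0140 × 0.9887 = 1.002542
Real growth factor = 1.205558 / 1.002542 = 1.202501
Total real return = 1.202501 − 1 → 20.250%.

20.250%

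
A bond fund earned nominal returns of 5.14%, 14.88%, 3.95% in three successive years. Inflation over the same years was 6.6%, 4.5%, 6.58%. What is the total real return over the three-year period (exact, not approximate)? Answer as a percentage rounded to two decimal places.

5.75%

Nominal growth factor = 1.0514 × 1.1488 × 1.0395 = 1.255558
Price-level growth factor = 1.0660 × 1.0450 × 1.0658 = 1.187269
Real growth factor = 1.255558 / 1.187269 = 1.057518
Total real return = 1.057518 − 1 → 5.75%.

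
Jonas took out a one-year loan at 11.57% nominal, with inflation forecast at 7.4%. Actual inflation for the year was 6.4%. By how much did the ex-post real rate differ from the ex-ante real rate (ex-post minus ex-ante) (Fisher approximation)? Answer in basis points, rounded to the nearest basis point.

Ex-ante: 11.57% − 7.4% = 4.170%
Ex-post: 11.57% − 6.4% = 5.170%
Difference (ex-post − ex-ante) = 1.0000% → 100 basis points.

100 basis points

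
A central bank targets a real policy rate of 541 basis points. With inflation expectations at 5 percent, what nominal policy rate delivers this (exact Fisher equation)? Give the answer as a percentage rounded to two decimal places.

10.68%

(1 + i) = (1 + r)(1 + π) = 1.05410 × 1.05000 = 1.106805
i = 1.106805 − 1, so the required nominal rate is 10.68%.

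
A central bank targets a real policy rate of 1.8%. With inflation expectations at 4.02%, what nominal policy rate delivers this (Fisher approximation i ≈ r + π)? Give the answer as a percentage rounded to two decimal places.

5.82%

i ≈ r + π = 1.8% + 4.02% = 5.82%.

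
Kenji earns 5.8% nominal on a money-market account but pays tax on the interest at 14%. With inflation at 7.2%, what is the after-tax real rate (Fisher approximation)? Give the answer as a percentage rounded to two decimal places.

-2.21%

After-tax nominal return = 5.8% × (1 − 0.14) = 4.9880%.
r ≈ 4.9880% − 7.2% → -2.21%.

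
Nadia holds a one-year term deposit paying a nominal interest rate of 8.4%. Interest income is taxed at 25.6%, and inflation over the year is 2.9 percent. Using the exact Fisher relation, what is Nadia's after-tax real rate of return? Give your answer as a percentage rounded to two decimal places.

After-tax nominal return = 8.4% × (1 − 0.256) = 6.2496%.
1 + r = 1.062496 / 1.02900 = 1.032552
After-tax real rate = 1.032552 − 1 → 3.26%.

3.26%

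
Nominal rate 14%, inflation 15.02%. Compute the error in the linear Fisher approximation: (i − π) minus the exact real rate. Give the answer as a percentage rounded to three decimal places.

Approximate: r ≈ 14.000% − 15.020% = -1.0200%
Exact: (1 + 0.1400)/(1 + 0.1502) − 1 = -0.8868%
Error = -1.0200% − (-0.8868%) = -0.1332% → -0.133%.

-0.133%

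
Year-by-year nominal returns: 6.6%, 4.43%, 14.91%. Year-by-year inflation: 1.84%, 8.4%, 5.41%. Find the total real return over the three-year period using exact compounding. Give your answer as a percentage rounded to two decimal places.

Compound the nominal returns: 1.0660 × 1.0443 × 1.1491 = 1.279205.
Compound inflation: 1.0184 × 1.0840 × 1.0541 = 1.163669.
Deflate: 1.279205 / 1.163669 = 1.099286.
Total real return = 1.099286 − 1 → 9.93%.

9.93%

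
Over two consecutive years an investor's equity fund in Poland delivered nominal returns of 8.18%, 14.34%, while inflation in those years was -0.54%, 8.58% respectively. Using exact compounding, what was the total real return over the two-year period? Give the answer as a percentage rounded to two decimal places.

14.54%

Compound the nominal returns: 1.0818 × 1.1434 = 1.236930.
Compound inflation: 0.9946 × 1.0858 = 1.079937.
Deflate: 1.236930 / 1.079937 = 1.145373.
Total real return = 1.145373 − 1 → 14.54%.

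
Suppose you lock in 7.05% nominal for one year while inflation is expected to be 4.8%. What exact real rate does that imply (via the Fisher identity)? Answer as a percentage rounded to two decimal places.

1 + r = 1.07050 / 1.04800 = 1.021469
r = 1.021469 − 1 = 2.1469%, i.e. 2.15%.

2.15%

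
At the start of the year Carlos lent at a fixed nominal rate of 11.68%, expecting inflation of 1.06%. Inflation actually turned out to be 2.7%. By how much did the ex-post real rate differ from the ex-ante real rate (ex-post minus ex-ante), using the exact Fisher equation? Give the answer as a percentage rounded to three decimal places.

Ex-ante: (1 + 0.1168)/(1 + 0.0106) − 1 = 10.5086%
Ex-post: (1 + 0.1168)/(1 + 0.0270) − 1 = 8.7439%
Difference (ex-post − ex-ante) = -1.7647% → -1.765%.

-1.765%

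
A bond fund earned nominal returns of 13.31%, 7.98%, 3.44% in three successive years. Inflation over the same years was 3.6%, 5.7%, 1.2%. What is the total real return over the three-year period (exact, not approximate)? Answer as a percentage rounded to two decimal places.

Compound the nominal returns: 1.1331 × 1.0798 × 1.0344 = 1.265611.
Compound inflation: 1.0360 × 1.0570 × 1.0120 = 1.108193.
Deflate: 1.265611 / 1.108193 = 1.142049.
Total real return = 1.142049 − 1 → 14.20%.

14.20%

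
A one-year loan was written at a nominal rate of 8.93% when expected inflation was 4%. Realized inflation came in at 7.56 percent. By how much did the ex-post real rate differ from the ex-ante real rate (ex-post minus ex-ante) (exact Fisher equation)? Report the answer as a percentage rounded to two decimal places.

Ex-ante: (1 + 0.0893)/(1 + 0.0400) − 1 = 4.7404%
Ex-post: (1 + 0.0893)/(1 + 0.0756) − 1 = 1.2737%
Difference (ex-post − ex-ante) = -3.4667% → -3.47%.

-3.47%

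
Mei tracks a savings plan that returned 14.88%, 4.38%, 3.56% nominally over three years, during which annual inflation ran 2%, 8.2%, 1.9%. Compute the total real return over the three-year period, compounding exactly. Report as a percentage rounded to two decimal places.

Compound the nominal returns: 1.1488 × 1.0438 × 1.0356 = 1.241806.
Compound inflation: 1.0200 × 1.0820 × 1.0190 = 1.124609.
Deflate: 1.241806 / 1.124609 = 1.104211.
Total real return = 1.104211 − 1 → 10.42%.

10.42%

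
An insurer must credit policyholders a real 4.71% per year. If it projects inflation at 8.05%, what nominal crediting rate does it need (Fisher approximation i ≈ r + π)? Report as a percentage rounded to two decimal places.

i ≈ r + π = 4.71% + 8.05% = 12.76%.

12.76%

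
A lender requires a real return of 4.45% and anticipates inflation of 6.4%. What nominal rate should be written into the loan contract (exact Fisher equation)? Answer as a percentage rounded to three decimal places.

(1 + i) = (1 + r)(1 + π) = 1.04450 × 1.06400 = 1.111348
i = 1.111348 − 1, so the required nominal rate is 11.135%.

11.135%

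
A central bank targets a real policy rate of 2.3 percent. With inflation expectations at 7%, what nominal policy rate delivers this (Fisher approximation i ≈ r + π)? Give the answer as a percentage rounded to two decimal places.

i ≈ r + π = 2.3% + 7% = 9.30%.

9.30%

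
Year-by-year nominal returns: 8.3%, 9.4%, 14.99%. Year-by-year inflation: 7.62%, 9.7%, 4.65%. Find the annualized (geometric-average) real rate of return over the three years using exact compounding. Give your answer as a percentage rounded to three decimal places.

Compound the nominal returns: 1.0830 × 1.0940 × 1.1499 = 1.36240382.
Compound inflation: 1.0762 × 1.0970 × 1.0465 = 1.23548890.
Deflate: 1.36240382 / 1.23548890 = 1.10272445.
Annualized real rate = 1.10272445^(1/3) − 1 = 3.3132% → 3.313%.

3.313%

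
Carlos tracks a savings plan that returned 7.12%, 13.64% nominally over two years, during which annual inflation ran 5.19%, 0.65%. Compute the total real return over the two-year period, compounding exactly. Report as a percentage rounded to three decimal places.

14.978%

Compound the nominal returns: 1.0712 × 1.1364 = 1.217312.
Compound inflation: 1.0519 × 1.0065 = 1.058737.
Deflate: 1.217312 / 1.058737 = 1.149777.
Total real return = 1.149777 − 1 → 14.978%.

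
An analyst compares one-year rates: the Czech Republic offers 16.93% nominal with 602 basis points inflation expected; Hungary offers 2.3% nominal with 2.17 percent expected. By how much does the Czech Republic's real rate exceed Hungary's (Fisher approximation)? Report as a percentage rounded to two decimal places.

The Czech Republic: 16.93% − 6.02% = 10.910%
Hungary: 2.3% − 2.17% = 0.130%
Differential = 10.780% → 10.78%.

10.78%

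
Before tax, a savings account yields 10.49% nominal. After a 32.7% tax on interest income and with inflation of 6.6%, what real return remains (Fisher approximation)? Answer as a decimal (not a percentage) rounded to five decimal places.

0.00460

After-tax nominal return = 10.49% × (1 − 0.327) = 7.05977%.
r ≈ 7.05977% − 6.6% → 0.00460.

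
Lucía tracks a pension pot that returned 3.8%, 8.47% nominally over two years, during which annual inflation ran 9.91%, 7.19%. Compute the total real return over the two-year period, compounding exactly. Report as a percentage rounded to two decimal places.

Nominal growth factor = 1.0380 × 1.0847 = 1.125919
Price-level growth factor = 1.0991 × 1.0719 = 1.178125
Real growth factor = 1.125919 / 1.178125 = 0.955687
Total real return = 0.955687 − 1 → -4.43%.

-4.43%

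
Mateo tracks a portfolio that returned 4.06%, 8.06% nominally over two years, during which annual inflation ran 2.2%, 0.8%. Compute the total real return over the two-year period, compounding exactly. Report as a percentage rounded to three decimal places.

9.153%

Compound the nominal returns: 1.0406 × 1.0806 = 1.124472.
Compound inflation: 1.0220 × 1.0080 = 1.030176.
Deflate: 1.124472 / 1.030176 = 1.091534.
Total real return = 1.091534 − 1 → 9.153%.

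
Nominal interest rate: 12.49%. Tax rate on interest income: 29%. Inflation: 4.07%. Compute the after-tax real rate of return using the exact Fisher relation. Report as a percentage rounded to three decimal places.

After-tax nominal return = 12.49% × (1 − 0.29) = 8.8679%.
1 + r = 1.088679 / 1.04070 = 1.046103
After-tax real rate = 1.046103 − 1 → 4.610%.

4.610%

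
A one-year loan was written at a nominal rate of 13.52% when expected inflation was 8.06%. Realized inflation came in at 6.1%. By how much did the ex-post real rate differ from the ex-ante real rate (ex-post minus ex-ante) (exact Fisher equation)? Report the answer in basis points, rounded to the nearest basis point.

Ex-ante: (1 + 0.1352)/(1 + 0.0806) − 1 = 5.0527%
Ex-post: (1 + 0.1352)/(1 + 0.0610) − 1 = 6.9934%
Difference (ex-post − ex-ante) = 1.9407% → 194 basis points.

194 basis points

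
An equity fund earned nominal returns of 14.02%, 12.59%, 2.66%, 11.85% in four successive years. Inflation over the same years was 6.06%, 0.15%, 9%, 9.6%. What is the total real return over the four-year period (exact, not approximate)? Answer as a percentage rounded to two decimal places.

16.17%

Nominal growth factor = 1.1402 × 1.1259 × 1.0266 × 1.1185 = 1.474070
Price-level growth factor = 1.0606 × 1.0015 × 1.0900 × 1.0960 = 1.268936
Real growth factor = 1.474070 / 1.268936 = 1.161659
Total real return = 1.161659 − 1 → 16.17%.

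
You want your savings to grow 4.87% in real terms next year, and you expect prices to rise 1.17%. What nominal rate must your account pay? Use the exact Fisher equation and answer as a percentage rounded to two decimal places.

(1 + i) = (1 + r)(1 + π) = 1.04870 × 1.01170 = 1.06096979
i = 1.06096979 − 1, so the required nominal rate is 6.10%.

6.10%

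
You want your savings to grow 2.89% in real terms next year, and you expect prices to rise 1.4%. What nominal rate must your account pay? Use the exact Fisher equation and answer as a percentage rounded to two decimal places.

4.33%

(1 + i) = (1 + r)(1 + π) = 1.02890 × 1.01400 = 1.0433046
i = 1.0433046 − 1, so the required nominal rate is 4.33%.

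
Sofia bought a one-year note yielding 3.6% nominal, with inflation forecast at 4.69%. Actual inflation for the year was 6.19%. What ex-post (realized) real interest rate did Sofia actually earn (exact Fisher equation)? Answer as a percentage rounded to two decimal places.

-2.44%

Ex-post: (1 + 0.0360)/(1 + 0.0619) − 1 = -2.4390%
So the realized real rate is -2.44%.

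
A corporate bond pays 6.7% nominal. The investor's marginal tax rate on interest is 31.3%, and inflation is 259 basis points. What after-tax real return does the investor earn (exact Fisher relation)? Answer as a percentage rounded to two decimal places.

1.96%

After-tax nominal return = 6.7% × (1 − 0.313) = 4.6029%.
1 + r = 1.046029 / 1.02590 = 1.019621
After-tax real rate = 1.019621 − 1 → 1.96%.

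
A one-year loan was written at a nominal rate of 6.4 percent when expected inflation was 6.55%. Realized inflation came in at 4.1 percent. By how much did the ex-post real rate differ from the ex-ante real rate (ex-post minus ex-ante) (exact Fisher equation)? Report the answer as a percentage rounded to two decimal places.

2.35%

Ex-ante: (1 + 0.0640)/(1 + 0.0655) − 1 = -0.1408%
Ex-post: (1 + 0.0640)/(1 + 0.0410) − 1 = 2.2094%
Difference (ex-post − ex-ante) = 2.3502% → 2.35%.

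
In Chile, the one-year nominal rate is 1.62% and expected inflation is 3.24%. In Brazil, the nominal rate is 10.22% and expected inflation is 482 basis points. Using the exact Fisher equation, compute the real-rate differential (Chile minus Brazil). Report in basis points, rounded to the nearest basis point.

Chile: (1 + 0.0162)/(1 + 0.0324) − 1 = -1.5692%
Brazil: (1 + 0.1022)/(1 + 0.0482) − 1 = 5.1517%
Differential = -1.5692% − 5.1517% = -6.7208% → -672 basis points.

-672 basis points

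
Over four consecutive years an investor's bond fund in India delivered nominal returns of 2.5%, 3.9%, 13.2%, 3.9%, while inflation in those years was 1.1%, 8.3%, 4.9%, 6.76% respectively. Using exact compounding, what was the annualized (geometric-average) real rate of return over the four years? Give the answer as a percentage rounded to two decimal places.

Nominal growth factor = 1.0250 × 1.0390 × 1.1320 × 1.0390 = 1.25256822
Price-level growth factor = 1.0110 × 1.0830 × 1.0490 × 1.0676 = 1.22620665
Real growth factor = 1.25256822 / 1.22620665 = 1.02149847
Annualized real rate = 1.02149847^(1/4) − 1 = 0.5332% → 0.53%.

0.53%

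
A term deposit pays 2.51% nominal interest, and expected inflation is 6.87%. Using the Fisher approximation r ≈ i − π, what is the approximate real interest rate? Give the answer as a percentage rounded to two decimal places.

-4.36%

r ≈ i − π = 2.51% − 6.87% = -4.36%.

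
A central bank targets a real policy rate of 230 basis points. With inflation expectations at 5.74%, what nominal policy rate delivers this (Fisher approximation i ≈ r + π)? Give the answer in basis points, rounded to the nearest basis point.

i ≈ r + π = 2.3% + 5.74% = 804 basis points.

804 basis points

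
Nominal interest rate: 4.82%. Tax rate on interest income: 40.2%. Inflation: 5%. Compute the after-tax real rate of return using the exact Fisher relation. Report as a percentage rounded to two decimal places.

-2.02%

After-tax nominal return = 4.82% × (1 − 0.402) = 2.88236%.
1 + r = 1.0288236 / 1.05000 = 0.979832
After-tax real rate = 0.979832 − 1 → -2.02%.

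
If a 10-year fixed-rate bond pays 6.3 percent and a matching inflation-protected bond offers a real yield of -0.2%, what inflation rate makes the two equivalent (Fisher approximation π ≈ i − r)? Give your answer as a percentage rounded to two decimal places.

6.50%

π ≈ i − r = 6.3% − (-0.2%) → 6.50%.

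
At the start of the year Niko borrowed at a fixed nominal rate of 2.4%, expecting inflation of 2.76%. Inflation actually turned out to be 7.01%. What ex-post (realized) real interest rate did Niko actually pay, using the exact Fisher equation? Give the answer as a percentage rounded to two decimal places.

Ex-post: (1 + 0.0240)/(1 + 0.0701) − 1 = -4.3080%
So the realized real rate is -4.31%.

-4.31%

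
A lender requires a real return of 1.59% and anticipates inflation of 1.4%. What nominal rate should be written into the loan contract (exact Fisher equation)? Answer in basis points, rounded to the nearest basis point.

301 basis points

(1 + i) = (1 + r)(1 + π) = 1.01590 × 1.01400 = 1.0301226
i = 1.0301226 − 1, so the required nominal rate is 301 basis points.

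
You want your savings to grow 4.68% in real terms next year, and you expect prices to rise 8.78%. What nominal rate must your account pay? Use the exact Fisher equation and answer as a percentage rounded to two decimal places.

13.87%

(1 + i) = (1 + r)(1 + π) = 1.04680 × 1.08780 = 1.13870904
i = 1.13870904 − 1, so the required nominal rate is 13.87%.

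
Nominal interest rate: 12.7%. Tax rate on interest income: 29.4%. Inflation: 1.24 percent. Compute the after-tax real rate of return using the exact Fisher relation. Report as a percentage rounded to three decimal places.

After-tax nominal return = 12.7% × (1 − 0.294) = 8.9662%.
1 + r = 1.089662 / 1.01240 = 1.076316
After-tax real rate = 1.076316 − 1 → 7.632%.

7.632%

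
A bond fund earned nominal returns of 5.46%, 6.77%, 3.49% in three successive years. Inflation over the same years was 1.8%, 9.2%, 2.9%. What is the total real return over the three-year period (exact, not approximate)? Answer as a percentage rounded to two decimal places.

1.87%

Nominal growth factor = 1.0546 × 1.0677 × 1.0349 = 1.165294
Price-level growth factor = 1.0180 × 1.0920 × 1.0290 = 1.143894
Real growth factor = 1.165294 / 1.143894 = 1.018708
Total real return = 1.018708 − 1 → 1.87%.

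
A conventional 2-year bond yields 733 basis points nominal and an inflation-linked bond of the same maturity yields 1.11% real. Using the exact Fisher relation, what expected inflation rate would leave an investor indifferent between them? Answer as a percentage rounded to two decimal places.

(1 + π) = (1 + i)/(1 + r) = 1.07330 / 1.01110 = 1.061517
Break-even inflation = 1.061517 − 1 → 6.15%.

6.15%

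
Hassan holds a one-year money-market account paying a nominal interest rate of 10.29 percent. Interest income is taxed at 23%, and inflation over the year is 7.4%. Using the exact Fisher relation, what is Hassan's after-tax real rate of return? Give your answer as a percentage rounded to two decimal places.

After-tax nominal return = 10.29% × (1 − 0.23) = 7.9233%.
1 + r = 1.079233 / 1.07400 = 1.004872
After-tax real rate = 1.004872 − 1 → 0.49%.

0.49%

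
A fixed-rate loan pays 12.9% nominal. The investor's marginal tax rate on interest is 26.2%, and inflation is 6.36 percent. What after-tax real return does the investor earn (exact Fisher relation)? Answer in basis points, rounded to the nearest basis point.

After-tax nominal return = 12.9% × (1 − 0.262) = 9.5202%.
1 + r = 1.095202 / 1.06360 = 1.029712
After-tax real rate = 1.029712 − 1 → 297 basis points.

297 basis points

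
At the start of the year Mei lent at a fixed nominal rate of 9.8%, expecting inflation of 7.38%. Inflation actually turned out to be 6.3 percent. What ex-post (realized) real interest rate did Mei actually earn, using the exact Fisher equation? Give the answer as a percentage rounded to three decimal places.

3.293%

Ex-post: (1 + 0.0980)/(1 + 0.0630) − 1 = 3.2926%
So the realized real rate is 3.293%.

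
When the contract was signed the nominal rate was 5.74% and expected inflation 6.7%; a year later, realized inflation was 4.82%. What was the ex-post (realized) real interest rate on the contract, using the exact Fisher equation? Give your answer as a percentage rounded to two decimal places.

0.88%

Ex-post: (1 + 0.0574)/(1 + 0.0482) − 1 = 0.8777%
So the realized real rate is 0.88%.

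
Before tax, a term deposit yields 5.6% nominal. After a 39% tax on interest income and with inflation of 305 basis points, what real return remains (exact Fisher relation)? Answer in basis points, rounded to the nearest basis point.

36 basis points

After-tax nominal return = 5.6% × (1 − 0.39) = 3.4160%.
1 + r = 1.03416 / 1.03050 = 1.003552
After-tax real rate = 1.003552 − 1 → 36 basis points.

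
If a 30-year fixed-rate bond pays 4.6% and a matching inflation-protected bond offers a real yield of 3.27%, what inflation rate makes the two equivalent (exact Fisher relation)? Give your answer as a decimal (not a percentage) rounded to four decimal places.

0.0129

(1 + π) = (1 + i)/(1 + r) = 1.04600 / 1.03270 = 1.012879
Break-even inflation = 1.012879 − 1 → 0.0129.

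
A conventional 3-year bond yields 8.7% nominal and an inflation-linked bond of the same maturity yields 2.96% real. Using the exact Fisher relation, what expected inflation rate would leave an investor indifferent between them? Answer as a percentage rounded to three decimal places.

5.575%

(1 + π) = (1 + i)/(1 + r) = 1.08700 / 1.02960 = 1.055750
Break-even inflation = 1.055750 − 1 → 5.575%.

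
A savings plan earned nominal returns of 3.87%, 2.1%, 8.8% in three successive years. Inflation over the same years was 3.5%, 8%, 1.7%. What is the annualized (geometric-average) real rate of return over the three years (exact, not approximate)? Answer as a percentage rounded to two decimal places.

Compound the nominal returns: 1.0387 × 1.0210 × 1.0880 = 1.15383782.
Compound inflation: 1.0350 × 1.0800 × 1.0170 = 1.13680260.
Deflate: 1.15383782 / 1.13680260 = 1.01498520.
Annualized real rate = 1.01498520^(1/3) − 1 = 0.4970% → 0.50%.

0.50%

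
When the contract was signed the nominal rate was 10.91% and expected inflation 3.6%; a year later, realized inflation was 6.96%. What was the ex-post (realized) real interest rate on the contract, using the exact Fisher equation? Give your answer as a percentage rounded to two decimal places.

Ex-post: (1 + 0.1091)/(1 + 0.0696) − 1 = 3.6930%
So the realized real rate is 3.69%.

3.69%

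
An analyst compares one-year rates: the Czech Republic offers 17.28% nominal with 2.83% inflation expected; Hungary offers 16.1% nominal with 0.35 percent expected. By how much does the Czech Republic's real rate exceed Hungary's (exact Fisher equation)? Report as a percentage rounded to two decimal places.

-1.64%

The Czech Republic: (1 + 0.1728)/(1 + 0.0283) − 1 = 14.0523%
Hungary: (1 + 0.1610)/(1 + 0.0035) − 1 = 15.6951%
Differential = 14.0523% − 15.6951% = -1.6427% → -1.64%.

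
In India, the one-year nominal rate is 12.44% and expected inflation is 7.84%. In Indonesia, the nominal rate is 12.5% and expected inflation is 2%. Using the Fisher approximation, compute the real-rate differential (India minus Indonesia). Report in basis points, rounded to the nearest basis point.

-590 basis points

India: 12.44% − 7.84% = 4.600%
Indonesia: 12.5% − 2% = 10.500%
Differential = -5.900% → -590 basis points.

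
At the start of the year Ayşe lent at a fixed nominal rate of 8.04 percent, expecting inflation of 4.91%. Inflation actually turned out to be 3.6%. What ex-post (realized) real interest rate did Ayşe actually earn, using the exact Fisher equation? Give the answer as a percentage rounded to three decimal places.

4.286%

Ex-post: (1 + 0.0804)/(1 + 0.0360) − 1 = 4.2857%
So the realized real rate is 4.286%.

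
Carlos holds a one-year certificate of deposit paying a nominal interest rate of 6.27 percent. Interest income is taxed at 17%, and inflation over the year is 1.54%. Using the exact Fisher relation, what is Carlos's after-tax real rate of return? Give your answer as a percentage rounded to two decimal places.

3.61%

After-tax nominal return = 6.27% × (1 − 0.17) = 5.2041%.
1 + r = 1.052041 / 1.01540 = 1.036085
After-tax real rate = 1.036085 − 1 → 3.61%.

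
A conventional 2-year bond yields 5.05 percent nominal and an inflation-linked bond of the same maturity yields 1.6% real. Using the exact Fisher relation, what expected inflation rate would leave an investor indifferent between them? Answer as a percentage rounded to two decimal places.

(1 + π) = (1 + i)/(1 + r) = 1.05050 / 1.01600 = 1.033957
Break-even inflation = 1.033957 − 1 → 3.40%.

3.40%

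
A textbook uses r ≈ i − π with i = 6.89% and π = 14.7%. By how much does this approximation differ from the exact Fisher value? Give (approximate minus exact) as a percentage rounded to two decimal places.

-1.00%

Approximate: r ≈ 6.890% − 14.700% = -7.8100%
Exact: (1 + 0.0689)/(1 + 0.1470) − 1 = -6.8091%
Error = -7.8100% − (-6.8091%) = -1.0009% → -1.00%.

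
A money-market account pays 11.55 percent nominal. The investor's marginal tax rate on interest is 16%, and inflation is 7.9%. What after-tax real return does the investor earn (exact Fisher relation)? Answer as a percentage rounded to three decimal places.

1.670%

After-tax nominal return = 11.55% × (1 − 0.16) = 9.7020%.
1 + r = 1.09702 / 1.07900 = 1.016701
After-tax real rate = 1.016701 − 1 → 1.670%.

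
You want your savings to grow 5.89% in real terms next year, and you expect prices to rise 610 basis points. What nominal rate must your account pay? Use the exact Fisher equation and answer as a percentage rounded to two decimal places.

(1 + i) = (1 + r)(1 + π) = 1.05890 × 1.06100 = 1.1234929
i = 1.1234929 − 1, so the required nominal rate is 12.35%.

12.35%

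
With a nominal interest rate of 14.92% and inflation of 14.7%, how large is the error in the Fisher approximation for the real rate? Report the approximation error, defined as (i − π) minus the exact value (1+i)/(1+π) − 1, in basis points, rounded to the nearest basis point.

Approximate: r ≈ 14.920% − 14.700% = 0.2200%
Exact: (1 + 0.1492)/(1 + 0.1470) − 1 = 0.1918%
Error = 0.2200% − 0.1918% = 0.0282% → 3 basis points.

3 basis points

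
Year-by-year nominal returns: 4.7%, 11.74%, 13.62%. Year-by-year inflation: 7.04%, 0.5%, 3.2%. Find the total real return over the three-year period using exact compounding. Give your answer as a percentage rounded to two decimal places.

19.73%

Nominal growth factor = 1.0470 × 1.1174 × 1.1362 = 1.329261
Price-level growth factor = 1.0704 × 1.0050 × 1.0320 = 1.110176
Real growth factor = 1.329261 / 1.110176 = 1.197342
Total real return = 1.197342 − 1 → 19.73%.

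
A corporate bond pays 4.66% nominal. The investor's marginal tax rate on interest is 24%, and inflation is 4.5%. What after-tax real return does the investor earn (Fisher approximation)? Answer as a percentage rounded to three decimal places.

After-tax nominal return = 4.66% × (1 − 0.24) = 3.5416%.
r ≈ 3.5416% − 4.5% → -0.958%.

-0.958%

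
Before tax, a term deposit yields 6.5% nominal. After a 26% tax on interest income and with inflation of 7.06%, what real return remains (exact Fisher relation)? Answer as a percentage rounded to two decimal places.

-2.10%

After-tax nominal return = 6.5% × (1 − 0.26) = 4.8100%.
1 + r = 1.04810 / 1.07060 = 0.978984
After-tax real rate = 0.978984 − 1 → -2.10%.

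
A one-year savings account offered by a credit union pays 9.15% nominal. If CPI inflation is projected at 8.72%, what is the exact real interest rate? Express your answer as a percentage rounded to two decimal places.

By the Fisher equation, 1 + r = (1 + i)/(1 + π).
1 + r = 1.09150 / 1.08720 = 1.003955
r = 1.003955 − 1 = 0.3955%, i.e. 0.40%.

0.40%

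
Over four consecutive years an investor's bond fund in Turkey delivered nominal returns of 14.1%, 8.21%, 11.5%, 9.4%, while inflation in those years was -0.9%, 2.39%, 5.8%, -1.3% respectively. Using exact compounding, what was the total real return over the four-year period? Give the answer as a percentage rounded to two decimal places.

42.14%

Compound the nominal returns: 1.1410 × 1.0821 × 1.1150 × 1.0940 = 1.506070.
Compound inflation: 0.9910 × 1.0239 × 1.0580 × 0.9870 = 1.059581.
Deflate: 1.506070 / 1.059581 = 1.421383.
Total real return = 1.421383 − 1 → 42.14%.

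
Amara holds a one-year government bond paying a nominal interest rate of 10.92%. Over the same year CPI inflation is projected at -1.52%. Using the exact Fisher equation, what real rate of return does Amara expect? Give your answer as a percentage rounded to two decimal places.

12.63%

1 + r = 1.10920 / 0.98480 = 1.126320
r = 1.126320 − 1 = 12.6320%, i.e. 12.63%.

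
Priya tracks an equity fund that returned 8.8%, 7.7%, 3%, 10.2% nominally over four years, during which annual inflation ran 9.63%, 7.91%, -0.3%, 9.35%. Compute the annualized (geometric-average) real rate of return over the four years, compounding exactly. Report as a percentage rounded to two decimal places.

0.77%

Compound the nominal returns: 1.0880 × 1.0770 × 1.0300 × 1.1020 = 1.33003607.
Compound inflation: 1.0963 × 1.0791 × 0.9970 × 1.0935 = 1.28974856.
Deflate: 1.33003607 / 1.28974856 = 1.03123671.
Annualized real rate = 1.03123671^(1/4) − 1 = 0.7719% → 0.77%.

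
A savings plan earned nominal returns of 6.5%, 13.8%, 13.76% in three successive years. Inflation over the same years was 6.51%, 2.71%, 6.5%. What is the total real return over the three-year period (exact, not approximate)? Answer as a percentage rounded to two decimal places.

Nominal growth factor = 1.0650 × 1.1380 × 1.1376 = 1.378737
Price-level growth factor = 1.0651 × 1.0271 × 1.0650 = 1.165072
Real growth factor = 1.378737 / 1.165072 = 1.183392
Total real return = 1.183392 − 1 → 18.34%.

18.34%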